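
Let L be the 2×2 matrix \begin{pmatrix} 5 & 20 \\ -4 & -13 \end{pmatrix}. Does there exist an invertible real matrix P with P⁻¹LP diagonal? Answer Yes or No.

Characteristic polynomial: p(t) = t^2 + 8t + 15 = (t + 3)(t + 5).
All 2 eigenvalues are distinct, so L is diagonalizable.

Yes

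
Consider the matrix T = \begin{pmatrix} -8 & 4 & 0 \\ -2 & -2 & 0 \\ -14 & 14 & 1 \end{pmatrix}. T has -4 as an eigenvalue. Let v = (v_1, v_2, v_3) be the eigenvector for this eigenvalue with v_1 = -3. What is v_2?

T + 4I = [[-4, 4, 0], [-2, 2, 0], [-14, 14, 5]].
Solving (T + 4I)v = 0 gives the eigenspace spanned by (-3, -3, 0).
With v_1 = -3, v = (-3, -3, 0), so v_2 = -3.

-3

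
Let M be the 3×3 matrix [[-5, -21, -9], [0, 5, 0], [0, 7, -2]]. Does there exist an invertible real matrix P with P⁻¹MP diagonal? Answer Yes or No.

Characteristic polynomial: p(t) = t^3 + 2t^2 - 25t - 50 = (t - 5)(t + 2)(t + 5).
All 3 eigenvalues are distinct, so M is diagonalizable.

Yes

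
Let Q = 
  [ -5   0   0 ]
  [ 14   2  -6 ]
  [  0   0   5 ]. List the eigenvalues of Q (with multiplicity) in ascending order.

Characteristic polynomial: p(r) = r^3 - 2r^2 - 25r + 50 = (r - 5)(r - 2)(r + 5).
Roots (with multiplicity): -5, 2, 5.

-5, 2, 5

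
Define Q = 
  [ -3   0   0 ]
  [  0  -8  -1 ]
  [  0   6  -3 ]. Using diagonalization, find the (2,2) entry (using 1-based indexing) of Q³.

-398

Characteristic polynomial: r^3 + 14r^2 + 63r + 90 = (r + 3)(r + 5)(r + 6), so the eigenvalues are -6, -5, -3.
r=-3: eigenvector (1, 0, 0).
r=-6: eigenvector (0, 1, -2).
r=-5: eigenvector (0, -1, 3).
P = [[1, 0, 0], [0, 1, -1], [0, -2, 3]], D = diag(-3, -6, -5), P⁻¹ = [[1, 0, 0], [0, 3, 1], [0, 2, 1]].
Q³ = P·diag(-27, -216, -125)·P⁻¹ = [[-27, 0, 0], [0, -398, -91], [0, 546, 57]].
The requested entry is -398.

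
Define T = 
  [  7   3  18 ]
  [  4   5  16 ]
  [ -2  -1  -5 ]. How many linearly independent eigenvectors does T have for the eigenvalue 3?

1

T − 3I = [[4, 3, 18], [4, 2, 16], [-2, -1, -8]].
This matrix has rank 2, so its null space has dimension 3 − 2 = 1.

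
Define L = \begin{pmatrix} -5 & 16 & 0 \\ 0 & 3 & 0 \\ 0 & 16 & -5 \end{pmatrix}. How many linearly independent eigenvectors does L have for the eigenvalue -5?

L + 5I = [[0, 16, 0], [0, 8, 0], [0, 16, 0]].
This matrix has rank 1, so its null space has dimension 3 − 1 = 2.

2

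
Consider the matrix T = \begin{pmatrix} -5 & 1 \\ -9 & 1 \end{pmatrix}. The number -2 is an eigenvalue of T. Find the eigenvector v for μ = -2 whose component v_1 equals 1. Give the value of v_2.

3

T + 2I = [[-3, 1], [-9, 3]].
Solving (T + 2I)v = 0 gives the eigenspace spanned by (1, 3).
With v_1 = 1, v = (1, 3), so v_2 = 3.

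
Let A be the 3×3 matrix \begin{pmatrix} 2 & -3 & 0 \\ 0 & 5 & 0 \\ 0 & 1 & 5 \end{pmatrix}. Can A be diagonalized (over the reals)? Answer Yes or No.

Characteristic polynomial: p(r) = r^3 - 12r^2 + 45r - 50 = (r - 5)^2(r - 2).
r = 5 has algebraic multiplicity 2; rank(A − 5I) = 2, so geometric multiplicity = 1.
Geometric multiplicity < algebraic multiplicity, so A is not diagonalizable.

No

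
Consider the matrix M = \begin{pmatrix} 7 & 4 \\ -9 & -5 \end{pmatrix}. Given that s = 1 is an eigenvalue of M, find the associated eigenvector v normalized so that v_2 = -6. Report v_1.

M − 1I = [[6, 4], [-9, -6]].
Solving (M − 1I)v = 0 gives the eigenspace spanned by (4, -6).
With v_2 = -6, v = (4, -6), so v_1 = 4.

4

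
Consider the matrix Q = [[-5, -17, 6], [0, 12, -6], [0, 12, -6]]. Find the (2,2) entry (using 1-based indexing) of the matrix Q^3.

432

Characteristic polynomial: λ^3 - λ^2 - 30λ = λ(λ - 6)(λ + 5), so the eigenvalues are -5, 0, 6.
λ=-5: eigenvector (1, 0, 0).
λ=0: eigenvector (-1, 1, 2).
λ=6: eigenvector (1, -1, -1).
P = [[1, -1, 1], [0, 1, -1], [0, 2, -1]], D = diag(-5, 0, 6), P⁻¹ = [[1, 1, 0], [0, -1, 1], [0, -2, 1]].
Q³ = P·diag(-125, 0, 216)·P⁻¹ = [[-125, -557, 216], [0, 432, -216], [0, 432, -216]].
The requested entry is 432.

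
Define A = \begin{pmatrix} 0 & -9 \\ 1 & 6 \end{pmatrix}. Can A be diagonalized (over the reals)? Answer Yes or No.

Characteristic polynomial: p(r) = r^2 - 6r + 9 = (r - 3)^2.
r = 3 has algebraic multiplicity 2; rank(A − 3I) = 1, so geometric multiplicity = 1.
Geometric multiplicity < algebraic multiplicity, so A is not diagonalizable.

No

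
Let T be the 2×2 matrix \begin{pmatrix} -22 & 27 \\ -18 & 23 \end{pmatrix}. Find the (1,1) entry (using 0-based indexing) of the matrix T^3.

Characteristic polynomial: μ^2 - μ - 20 = (μ - 5)(μ + 4), so the eigenvalues are -4, 5.
μ=5: eigenvector (1, 1).
μ=-4: eigenvector (-3, -2).
P = [[1, -3], [1, -2]], D = diag(5, -4), P⁻¹ = [[-2, 3], [-1, 1]].
T³ = P·diag(125, -64)·P⁻¹ = [[-442, 567], [-378, 503]].
The requested entry is 503.

503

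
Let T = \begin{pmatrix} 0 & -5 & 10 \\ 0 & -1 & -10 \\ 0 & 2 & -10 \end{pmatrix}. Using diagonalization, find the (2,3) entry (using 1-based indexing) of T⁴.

Characteristic polynomial: s^3 + 11s^2 + 30s = s(s + 5)(s + 6), so the eigenvalues are -6, -5, 0.
s=0: eigenvector (1, 0, 0).
s=-5: eigenvector (1, 5, 2).
s=-6: eigenvector (0, 2, 1).
P = [[1, 1, 0], [0, 5, 2], [0, 2, 1]], D = diag(0, -5, -6), P⁻¹ = [[1, -1, 2], [0, 1, -2], [0, -2, 5]].
T⁴ = P·diag(0, 625, 1296)·P⁻¹ = [[0, 625, -1250], [0, -2059, 6710], [0, -1342, 3980]].
The requested entry is 6710.

6710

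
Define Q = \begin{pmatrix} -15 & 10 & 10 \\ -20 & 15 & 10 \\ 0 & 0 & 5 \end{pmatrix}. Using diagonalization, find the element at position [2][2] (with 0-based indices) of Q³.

125

Characteristic polynomial: s^3 - 5s^2 - 25s + 125 = (s - 5)^2(s + 5), so the eigenvalues are -5, 5, 5.
s=-5: eigenvector (1, 1, 0).
s=5: eigenvector (-3, -4, -2).
s=5: eigenvector (1, 1, 1).
P = [[1, -3, 1], [1, -4, 1], [0, -2, 1]], D = diag(-5, 5, 5), P⁻¹ = [[2, -1, -1], [1, -1, 0], [2, -2, 1]].
Q³ = P·diag(-125, 125, 125)·P⁻¹ = [[-375, 250, 250], [-500, 375, 250], [0, 0, 125]].
The requested entry is 125.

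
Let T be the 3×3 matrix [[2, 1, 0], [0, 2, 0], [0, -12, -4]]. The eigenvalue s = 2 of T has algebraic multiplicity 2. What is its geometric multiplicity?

1

T − 2I = [[0, 1, 0], [0, 0, 0], [0, -12, -6]].
This matrix has rank 2, so its null space has dimension 3 − 2 = 1.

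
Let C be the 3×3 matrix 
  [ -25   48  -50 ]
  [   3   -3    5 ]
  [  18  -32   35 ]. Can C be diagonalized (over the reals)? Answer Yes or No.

Characteristic polynomial: p(s) = s^3 - 7s^2 + 11s - 5 = (s - 5)(s - 1)^2.
s = 1 has algebraic multiplicity 2; rank(C − 1I) = 2, so geometric multiplicity = 1.
Geometric multiplicity < algebraic multiplicity, so C is not diagonalizable.

No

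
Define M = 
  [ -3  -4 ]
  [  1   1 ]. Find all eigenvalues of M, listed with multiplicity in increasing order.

-1, -1

Characteristic polynomial: p(r) = r^2 + 2r + 1 = (r + 1)^2.
Roots (with multiplicity): -1, -1.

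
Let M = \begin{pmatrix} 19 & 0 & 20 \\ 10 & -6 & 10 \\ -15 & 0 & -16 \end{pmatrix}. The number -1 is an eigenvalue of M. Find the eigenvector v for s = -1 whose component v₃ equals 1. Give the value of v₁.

-1

M + 1I = [[20, 0, 20], [10, -5, 10], [-15, 0, -15]].
Solving (M + 1I)v = 0 gives the eigenspace spanned by (-1, 0, 1).
With v₃ = 1, v = (-1, 0, 1), so v₁ = -1.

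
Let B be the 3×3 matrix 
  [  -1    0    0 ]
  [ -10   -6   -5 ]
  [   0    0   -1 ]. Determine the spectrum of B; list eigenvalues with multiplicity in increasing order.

Characteristic polynomial: p(μ) = μ^3 + 8μ^2 + 13μ + 6 = (μ + 1)^2(μ + 6).
Roots (with multiplicity): -6, -1, -1.

-6, -1, -1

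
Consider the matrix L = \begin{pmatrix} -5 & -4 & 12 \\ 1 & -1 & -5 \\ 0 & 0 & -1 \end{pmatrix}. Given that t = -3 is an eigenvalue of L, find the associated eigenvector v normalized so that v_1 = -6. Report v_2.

L + 3I = [[-2, -4, 12], [1, 2, -5], [0, 0, 2]].
Solving (L + 3I)v = 0 gives the eigenspace spanned by (-6, 3, 0).
With v_1 = -6, v = (-6, 3, 0), so v_2 = 3.

3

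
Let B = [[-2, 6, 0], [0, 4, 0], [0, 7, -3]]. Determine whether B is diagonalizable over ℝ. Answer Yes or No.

Characteristic polynomial: p(t) = t^3 + t^2 - 14t - 24 = (t - 4)(t + 2)(t + 3).
All 3 eigenvalues are distinct, so B is diagonalizable.

Yes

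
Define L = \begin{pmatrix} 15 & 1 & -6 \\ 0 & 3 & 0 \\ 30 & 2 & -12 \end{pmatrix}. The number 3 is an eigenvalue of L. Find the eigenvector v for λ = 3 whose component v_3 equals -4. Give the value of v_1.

-2

L − 3I = [[12, 1, -6], [0, 0, 0], [30, 2, -15]].
Solving (L − 3I)v = 0 gives the eigenspace spanned by (-2, 0, -4).
With v_3 = -4, v = (-2, 0, -4), so v_1 = -2.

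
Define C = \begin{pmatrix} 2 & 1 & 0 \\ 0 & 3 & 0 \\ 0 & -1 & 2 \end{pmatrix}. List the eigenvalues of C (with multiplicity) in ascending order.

2, 2, 3

Characteristic polynomial: p(μ) = μ^3 - 7μ^2 + 16μ - 12 = (μ - 3)(μ - 2)^2.
Roots (with multiplicity): 2, 2, 3.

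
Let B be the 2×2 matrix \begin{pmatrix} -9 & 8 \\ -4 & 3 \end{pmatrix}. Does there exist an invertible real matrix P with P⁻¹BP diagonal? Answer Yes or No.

Characteristic polynomial: p(r) = r^2 + 6r + 5 = (r + 1)(r + 5).
All 2 eigenvalues are distinct, so B is diagonalizable.

Yes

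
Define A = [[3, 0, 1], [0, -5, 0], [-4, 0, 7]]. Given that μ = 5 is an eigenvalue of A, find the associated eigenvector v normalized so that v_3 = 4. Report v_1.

2

A − 5I = [[-2, 0, 1], [0, -10, 0], [-4, 0, 2]].
Solving (A − 5I)v = 0 gives the eigenspace spanned by (2, 0, 4).
With v_3 = 4, v = (2, 0, 4), so v_1 = 2.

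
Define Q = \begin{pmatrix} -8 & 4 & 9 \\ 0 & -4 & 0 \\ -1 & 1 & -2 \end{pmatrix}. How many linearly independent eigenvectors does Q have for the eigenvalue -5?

1

Q + 5I = [[-3, 4, 9], [0, 1, 0], [-1, 1, 3]].
This matrix has rank 2, so its null space has dimension 3 − 2 = 1.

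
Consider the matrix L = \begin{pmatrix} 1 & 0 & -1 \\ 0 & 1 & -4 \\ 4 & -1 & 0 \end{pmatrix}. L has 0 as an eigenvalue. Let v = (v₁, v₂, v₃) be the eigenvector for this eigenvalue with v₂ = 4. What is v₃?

L = [[1, 0, -1], [0, 1, -4], [4, -1, 0]].
Solving (L)v = 0 gives the eigenspace spanned by (1, 4, 1).
With v₂ = 4, v = (1, 4, 1), so v₃ = 1.

1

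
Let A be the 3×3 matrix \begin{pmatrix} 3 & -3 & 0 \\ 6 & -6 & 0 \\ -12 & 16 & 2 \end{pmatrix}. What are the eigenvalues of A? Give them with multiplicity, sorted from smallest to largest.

Characteristic polynomial: p(t) = t^3 + t^2 - 6t = t(t - 2)(t + 3).
Roots (with multiplicity): -3, 0, 2.

-3, 0, 2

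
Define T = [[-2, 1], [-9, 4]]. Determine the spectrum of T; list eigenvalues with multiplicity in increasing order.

1, 1

Characteristic polynomial: p(λ) = λ^2 - 2λ + 1 = (λ - 1)^2.
Roots (with multiplicity): 1, 1.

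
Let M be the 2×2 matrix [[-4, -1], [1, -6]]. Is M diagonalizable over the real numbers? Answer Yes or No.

No

Characteristic polynomial: p(t) = t^2 + 10t + 25 = (t + 5)^2.
t = -5 has algebraic multiplicity 2; rank(M + 5I) = 1, so geometric multiplicity = 1.
Geometric multiplicity < algebraic multiplicity, so M is not diagonalizable.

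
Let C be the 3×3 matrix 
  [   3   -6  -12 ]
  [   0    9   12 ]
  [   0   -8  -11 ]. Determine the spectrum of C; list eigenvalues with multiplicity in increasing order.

-3, 1, 3

Characteristic polynomial: p(t) = t^3 - t^2 - 9t + 9 = (t - 3)(t - 1)(t + 3).
Roots (with multiplicity): -3, 1, 3.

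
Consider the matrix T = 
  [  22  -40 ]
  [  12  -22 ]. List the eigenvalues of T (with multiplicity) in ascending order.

Characteristic polynomial: p(μ) = μ^2 - 4 = (μ - 2)(μ + 2).
Roots (with multiplicity): -2, 2.

-2, 2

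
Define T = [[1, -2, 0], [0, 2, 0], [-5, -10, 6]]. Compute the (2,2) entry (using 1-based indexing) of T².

4

Characteristic polynomial: λ^3 - 9λ^2 + 20λ - 12 = (λ - 6)(λ - 2)(λ - 1), so the eigenvalues are 1, 2, 6.
λ=1: eigenvector (1, 0, 1).
λ=2: eigenvector (-2, 1, 0).
λ=6: eigenvector (0, 0, 1).
P = [[1, -2, 0], [0, 1, 0], [1, 0, 1]], D = diag(1, 2, 6), P⁻¹ = [[1, 2, 0], [0, 1, 0], [-1, -2, 1]].
T² = P·diag(1, 4, 36)·P⁻¹ = [[1, -6, 0], [0, 4, 0], [-35, -70, 36]].
The requested entry is 4.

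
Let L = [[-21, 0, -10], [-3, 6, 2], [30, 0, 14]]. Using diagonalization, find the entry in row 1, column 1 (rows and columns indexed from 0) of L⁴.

Characteristic polynomial: s^3 + s^2 - 36s - 36 = (s - 6)(s + 1)(s + 6), so the eigenvalues are -6, -1, 6.
s=-6: eigenvector (2, 1, -3).
s=6: eigenvector (0, 1, 0).
s=-1: eigenvector (1, 1, -2).
P = [[2, 0, 1], [1, 1, 1], [-3, 0, -2]], D = diag(-6, 6, -1), P⁻¹ = [[2, 0, 1], [1, 1, 1], [-3, 0, -2]].
L⁴ = P·diag(1296, 1296, 1)·P⁻¹ = [[5181, 0, 2590], [3885, 1296, 2590], [-7770, 0, -3884]].
The requested entry is 1296.

1296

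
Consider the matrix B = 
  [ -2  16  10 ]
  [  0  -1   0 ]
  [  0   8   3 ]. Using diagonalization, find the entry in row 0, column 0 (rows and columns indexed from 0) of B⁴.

16

Characteristic polynomial: λ^3 - 7λ - 6 = (λ - 3)(λ + 1)(λ + 2), so the eigenvalues are -2, -1, 3.
λ=-2: eigenvector (1, 0, 0).
λ=-1: eigenvector (-4, 1, -2).
λ=3: eigenvector (2, 0, 1).
P = [[1, -4, 2], [0, 1, 0], [0, -2, 1]], D = diag(-2, -1, 3), P⁻¹ = [[1, 0, -2], [0, 1, 0], [0, 2, 1]].
B⁴ = P·diag(16, 1, 81)·P⁻¹ = [[16, 320, 130], [0, 1, 0], [0, 160, 81]].
The requested entry is 16.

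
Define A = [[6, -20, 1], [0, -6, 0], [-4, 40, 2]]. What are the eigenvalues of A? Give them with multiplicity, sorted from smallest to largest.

Characteristic polynomial: p(r) = r^3 - 2r^2 - 32r + 96 = (r - 4)^2(r + 6).
Roots (with multiplicity): -6, 4, 4.

-6, 4, 4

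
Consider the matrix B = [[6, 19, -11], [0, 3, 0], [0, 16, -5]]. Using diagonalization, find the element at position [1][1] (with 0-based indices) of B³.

27

Characteristic polynomial: μ^3 - 4μ^2 - 27μ + 90 = (μ - 6)(μ - 3)(μ + 5), so the eigenvalues are -5, 3, 6.
μ=6: eigenvector (1, 0, 0).
μ=3: eigenvector (1, 1, 2).
μ=-5: eigenvector (1, 0, 1).
P = [[1, 1, 1], [0, 1, 0], [0, 2, 1]], D = diag(6, 3, -5), P⁻¹ = [[1, 1, -1], [0, 1, 0], [0, -2, 1]].
B³ = P·diag(216, 27, -125)·P⁻¹ = [[216, 493, -341], [0, 27, 0], [0, 304, -125]].
The requested entry is 27.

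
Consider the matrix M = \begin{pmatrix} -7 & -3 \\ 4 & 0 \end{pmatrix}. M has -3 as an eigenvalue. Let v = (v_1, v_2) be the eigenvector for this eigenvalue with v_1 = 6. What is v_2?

M + 3I = [[-4, -3], [4, 3]].
Solving (M + 3I)v = 0 gives the eigenspace spanned by (6, -8).
With v_1 = 6, v = (6, -8), so v_2 = -8.

-8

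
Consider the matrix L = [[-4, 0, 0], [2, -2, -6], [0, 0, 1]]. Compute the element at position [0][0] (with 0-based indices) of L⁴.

256

Characteristic polynomial: λ^3 + 5λ^2 + 2λ - 8 = (λ - 1)(λ + 2)(λ + 4), so the eigenvalues are -4, -2, 1.
λ=1: eigenvector (0, -2, 1).
λ=-4: eigenvector (-1, 1, 0).
λ=-2: eigenvector (0, 1, 0).
P = [[0, -1, 0], [-2, 1, 1], [1, 0, 0]], D = diag(1, -4, -2), P⁻¹ = [[0, 0, 1], [-1, 0, 0], [1, 1, 2]].
L⁴ = P·diag(1, 256, 16)·P⁻¹ = [[256, 0, 0], [-240, 16, 30], [0, 0, 1]].
The requested entry is 256.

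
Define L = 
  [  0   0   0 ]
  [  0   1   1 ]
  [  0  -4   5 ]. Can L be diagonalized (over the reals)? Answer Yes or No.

Characteristic polynomial: p(r) = r^3 - 6r^2 + 9r = r(r - 3)^2.
r = 3 has algebraic multiplicity 2; rank(L − 3I) = 2, so geometric multiplicity = 1.
Geometric multiplicity < algebraic multiplicity, so L is not diagonalizable.

No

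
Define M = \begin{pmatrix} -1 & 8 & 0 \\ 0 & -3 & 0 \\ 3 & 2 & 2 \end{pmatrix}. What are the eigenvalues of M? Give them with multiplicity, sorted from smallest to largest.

Characteristic polynomial: p(λ) = λ^3 + 2λ^2 - 5λ - 6 = (λ - 2)(λ + 1)(λ + 3).
Roots (with multiplicity): -3, -1, 2.

-3, -1, 2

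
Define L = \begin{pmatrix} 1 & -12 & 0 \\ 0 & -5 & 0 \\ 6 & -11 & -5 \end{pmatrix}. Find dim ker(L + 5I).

1

L + 5I = [[6, -12, 0], [0, 0, 0], [6, -11, 0]].
This matrix has rank 2, so its null space has dimension 3 − 2 = 1.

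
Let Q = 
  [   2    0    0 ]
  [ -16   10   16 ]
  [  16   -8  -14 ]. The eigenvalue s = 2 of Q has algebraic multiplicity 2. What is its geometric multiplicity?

2

Q − 2I = [[0, 0, 0], [-16, 8, 16], [16, -8, -16]].
This matrix has rank 1, so its null space has dimension 3 − 1 = 2.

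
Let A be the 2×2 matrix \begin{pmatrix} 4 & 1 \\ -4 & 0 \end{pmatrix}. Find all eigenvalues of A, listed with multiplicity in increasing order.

2, 2

Characteristic polynomial: p(r) = r^2 - 4r + 4 = (r - 2)^2.
Roots (with multiplicity): 2, 2.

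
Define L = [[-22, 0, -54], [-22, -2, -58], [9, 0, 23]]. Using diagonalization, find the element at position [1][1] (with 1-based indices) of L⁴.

-482

Characteristic polynomial: λ^3 + λ^2 - 22λ - 40 = (λ - 5)(λ + 2)(λ + 4), so the eigenvalues are -4, -2, 5.
λ=-4: eigenvector (3, 4, -1).
λ=-2: eigenvector (0, 1, 0).
λ=5: eigenvector (-2, -2, 1).
P = [[3, 0, -2], [4, 1, -2], [-1, 0, 1]], D = diag(-4, -2, 5), P⁻¹ = [[1, 0, 2], [-2, 1, -2], [1, 0, 3]].
L⁴ = P·diag(256, 16, 625)·P⁻¹ = [[-482, 0, -2214], [-258, 16, -1734], [369, 0, 1363]].
The requested entry is -482.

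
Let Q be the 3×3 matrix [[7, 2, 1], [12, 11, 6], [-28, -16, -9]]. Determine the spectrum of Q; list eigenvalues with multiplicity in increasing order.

Characteristic polynomial: p(s) = s^3 - 9s^2 + 15s + 25 = (s - 5)^2(s + 1).
Roots (with multiplicity): -1, 5, 5.

-1, 5, 5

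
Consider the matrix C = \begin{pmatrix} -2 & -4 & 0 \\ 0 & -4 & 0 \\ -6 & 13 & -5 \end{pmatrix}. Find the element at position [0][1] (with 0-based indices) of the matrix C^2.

24

Characteristic polynomial: μ^3 + 11μ^2 + 38μ + 40 = (μ + 2)(μ + 4)(μ + 5), so the eigenvalues are -5, -4, -2.
μ=-2: eigenvector (1, 0, -2).
μ=-4: eigenvector (2, 1, 1).
μ=-5: eigenvector (0, 0, 1).
P = [[1, 2, 0], [0, 1, 0], [-2, 1, 1]], D = diag(-2, -4, -5), P⁻¹ = [[1, -2, 0], [0, 1, 0], [2, -5, 1]].
C² = P·diag(4, 16, 25)·P⁻¹ = [[4, 24, 0], [0, 16, 0], [42, -93, 25]].
The requested entry is 24.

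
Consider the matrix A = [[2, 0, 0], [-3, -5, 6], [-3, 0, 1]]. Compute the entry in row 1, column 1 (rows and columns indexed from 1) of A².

4

Characteristic polynomial: μ^3 + 2μ^2 - 13μ + 10 = (μ - 2)(μ - 1)(μ + 5), so the eigenvalues are -5, 1, 2.
μ=2: eigenvector (1, -3, -3).
μ=-5: eigenvector (0, 1, 0).
μ=1: eigenvector (0, 1, 1).
P = [[1, 0, 0], [-3, 1, 1], [-3, 0, 1]], D = diag(2, -5, 1), P⁻¹ = [[1, 0, 0], [0, 1, -1], [3, 0, 1]].
A² = P·diag(4, 25, 1)·P⁻¹ = [[4, 0, 0], [-9, 25, -24], [-9, 0, 1]].
The requested entry is 4.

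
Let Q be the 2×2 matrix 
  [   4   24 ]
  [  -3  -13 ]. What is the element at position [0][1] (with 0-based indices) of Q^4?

Characteristic polynomial: μ^2 + 9μ + 20 = (μ + 4)(μ + 5), so the eigenvalues are -5, -4.
μ=-4: eigenvector (-3, 1).
μ=-5: eigenvector (-8, 3).
P = [[-3, -8], [1, 3]], D = diag(-4, -5), P⁻¹ = [[-3, -8], [1, 3]].
Q⁴ = P·diag(256, 625)·P⁻¹ = [[-2696, -8856], [1107, 3577]].
The requested entry is -8856.

-8856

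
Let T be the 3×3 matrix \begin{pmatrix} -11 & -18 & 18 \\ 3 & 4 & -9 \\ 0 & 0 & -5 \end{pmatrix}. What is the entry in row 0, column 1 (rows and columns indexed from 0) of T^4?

3654

Characteristic polynomial: μ^3 + 12μ^2 + 45μ + 50 = (μ + 2)(μ + 5)^2, so the eigenvalues are -5, -5, -2.
μ=-5: eigenvector (3, -1, 0).
μ=-2: eigenvector (-2, 1, 0).
μ=-5: eigenvector (0, 1, 1).
P = [[3, -2, 0], [-1, 1, 1], [0, 0, 1]], D = diag(-5, -2, -5), P⁻¹ = [[1, 2, -2], [1, 3, -3], [0, 0, 1]].
T⁴ = P·diag(625, 16, 625)·P⁻¹ = [[1843, 3654, -3654], [-609, -1202, 1827], [0, 0, 625]].
The requested entry is 3654.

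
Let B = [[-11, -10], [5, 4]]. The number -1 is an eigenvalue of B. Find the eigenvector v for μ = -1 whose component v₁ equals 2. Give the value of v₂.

-2

B + 1I = [[-10, -10], [5, 5]].
Solving (B + 1I)v = 0 gives the eigenspace spanned by (2, -2).
With v₁ = 2, v = (2, -2), so v₂ = -2.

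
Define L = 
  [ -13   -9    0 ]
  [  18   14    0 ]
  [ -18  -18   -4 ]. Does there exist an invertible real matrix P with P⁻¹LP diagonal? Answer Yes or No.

Characteristic polynomial: p(r) = r^3 + 3r^2 - 24r - 80 = (r - 5)(r + 4)^2.
r = -4 has algebraic multiplicity 2; rank(L + 4I) = 1, so geometric multiplicity = 2.
Every eigenvalue has geometric = algebraic multiplicity, so L is diagonalizable.

Yes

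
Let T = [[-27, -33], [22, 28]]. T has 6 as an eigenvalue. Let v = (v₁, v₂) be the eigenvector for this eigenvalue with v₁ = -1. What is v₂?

1

T − 6I = [[-33, -33], [22, 22]].
Solving (T − 6I)v = 0 gives the eigenspace spanned by (-1, 1).
With v₁ = -1, v = (-1, 1), so v₂ = 1.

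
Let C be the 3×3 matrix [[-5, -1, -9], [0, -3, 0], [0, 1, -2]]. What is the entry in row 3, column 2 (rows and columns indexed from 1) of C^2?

Characteristic polynomial: λ^3 + 10λ^2 + 31λ + 30 = (λ + 2)(λ + 3)(λ + 5), so the eigenvalues are -5, -3, -2.
λ=-5: eigenvector (1, 0, 0).
λ=-2: eigenvector (-3, 0, 1).
λ=-3: eigenvector (4, 1, -1).
P = [[1, -3, 4], [0, 0, 1], [0, 1, -1]], D = diag(-5, -2, -3), P⁻¹ = [[1, -1, 3], [0, 1, 1], [0, 1, 0]].
C² = P·diag(25, 4, 9)·P⁻¹ = [[25, -1, 63], [0, 9, 0], [0, -5, 4]].
The requested entry is -5.

-5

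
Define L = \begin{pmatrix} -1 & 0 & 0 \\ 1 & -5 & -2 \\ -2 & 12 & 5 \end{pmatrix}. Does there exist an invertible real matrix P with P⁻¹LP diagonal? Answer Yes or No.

Characteristic polynomial: p(λ) = λ^3 + λ^2 - λ - 1 = (λ - 1)(λ + 1)^2.
λ = -1 has algebraic multiplicity 2; rank(L + 1I) = 2, so geometric multiplicity = 1.
Geometric multiplicity < algebraic multiplicity, so L is not diagonalizable.

No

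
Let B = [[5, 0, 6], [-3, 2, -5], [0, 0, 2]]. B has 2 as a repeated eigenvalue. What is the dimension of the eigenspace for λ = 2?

B − 2I = [[3, 0, 6], [-3, 0, -5], [0, 0, 0]].
This matrix has rank 2, so its null space has dimension 3 − 2 = 1.

1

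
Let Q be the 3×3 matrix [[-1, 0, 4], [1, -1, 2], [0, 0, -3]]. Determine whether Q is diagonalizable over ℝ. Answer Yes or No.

No

Characteristic polynomial: p(s) = s^3 + 5s^2 + 7s + 3 = (s + 1)^2(s + 3).
s = -1 has algebraic multiplicity 2; rank(Q + 1I) = 2, so geometric multiplicity = 1.
Geometric multiplicity < algebraic multiplicity, so Q is not diagonalizable.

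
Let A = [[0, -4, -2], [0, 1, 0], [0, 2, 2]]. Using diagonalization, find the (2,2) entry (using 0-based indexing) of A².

4

Characteristic polynomial: λ^3 - 3λ^2 + 2λ = λ(λ - 2)(λ - 1), so the eigenvalues are 0, 1, 2.
λ=0: eigenvector (1, 0, 0).
λ=1: eigenvector (0, 1, -2).
λ=2: eigenvector (-1, 0, 1).
P = [[1, 0, -1], [0, 1, 0], [0, -2, 1]], D = diag(0, 1, 2), P⁻¹ = [[1, 2, 1], [0, 1, 0], [0, 2, 1]].
A² = P·diag(0, 1, 4)·P⁻¹ = [[0, -8, -4], [0, 1, 0], [0, 6, 4]].
The requested entry is 4.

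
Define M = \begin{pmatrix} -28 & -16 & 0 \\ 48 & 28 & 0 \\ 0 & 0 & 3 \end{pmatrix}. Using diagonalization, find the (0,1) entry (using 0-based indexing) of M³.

Characteristic polynomial: μ^3 - 3μ^2 - 16μ + 48 = (μ - 4)(μ - 3)(μ + 4), so the eigenvalues are -4, 3, 4.
μ=3: eigenvector (0, 0, 1).
μ=-4: eigenvector (2, -3, 0).
μ=4: eigenvector (1, -2, 0).
P = [[0, 2, 1], [0, -3, -2], [1, 0, 0]], D = diag(3, -4, 4), P⁻¹ = [[0, 0, 1], [2, 1, 0], [-3, -2, 0]].
M³ = P·diag(27, -64, 64)·P⁻¹ = [[-448, -256, 0], [768, 448, 0], [0, 0, 27]].
The requested entry is -256.

-256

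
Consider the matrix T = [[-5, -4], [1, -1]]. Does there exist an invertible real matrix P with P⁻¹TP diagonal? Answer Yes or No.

Characteristic polynomial: p(λ) = λ^2 + 6λ + 9 = (λ + 3)^2.
λ = -3 has algebraic multiplicity 2; rank(T + 3I) = 1, so geometric multiplicity = 1.
Geometric multiplicity < algebraic multiplicity, so T is not diagonalizable.

No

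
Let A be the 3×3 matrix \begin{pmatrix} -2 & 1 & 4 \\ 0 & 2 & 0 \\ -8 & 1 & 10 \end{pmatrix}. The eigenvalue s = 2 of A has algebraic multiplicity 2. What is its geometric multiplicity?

A − 2I = [[-4, 1, 4], [0, 0, 0], [-8, 1, 8]].
This matrix has rank 2, so its null space has dimension 3 − 2 = 1.

1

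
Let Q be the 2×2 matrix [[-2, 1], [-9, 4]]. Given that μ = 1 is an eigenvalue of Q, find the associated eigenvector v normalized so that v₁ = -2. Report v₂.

Q − 1I = [[-3, 1], [-9, 3]].
Solving (Q − 1I)v = 0 gives the eigenspace spanned by (-2, -6).
With v₁ = -2, v = (-2, -6), so v₂ = -6.

-6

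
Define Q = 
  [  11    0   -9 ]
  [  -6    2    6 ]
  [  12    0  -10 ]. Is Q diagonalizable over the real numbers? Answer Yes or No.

Yes

Characteristic polynomial: p(λ) = λ^3 - 3λ^2 + 4 = (λ - 2)^2(λ + 1).
λ = 2 has algebraic multiplicity 2; rank(Q − 2I) = 1, so geometric multiplicity = 2.
Every eigenvalue has geometric = algebraic multiplicity, so Q is diagonalizable.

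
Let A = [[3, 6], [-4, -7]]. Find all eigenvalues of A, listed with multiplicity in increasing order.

Characteristic polynomial: p(r) = r^2 + 4r + 3 = (r + 1)(r + 3).
Roots (with multiplicity): -3, -1.

-3, -1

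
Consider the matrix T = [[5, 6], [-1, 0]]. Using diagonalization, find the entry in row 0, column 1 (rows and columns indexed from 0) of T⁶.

3990

Characteristic polynomial: r^2 - 5r + 6 = (r - 3)(r - 2), so the eigenvalues are 2, 3.
r=2: eigenvector (-2, 1).
r=3: eigenvector (3, -1).
P = [[-2, 3], [1, -1]], D = diag(2, 3), P⁻¹ = [[1, 3], [1, 2]].
T⁶ = P·diag(64, 729)·P⁻¹ = [[2059, 3990], [-665, -1266]].
The requested entry is 3990.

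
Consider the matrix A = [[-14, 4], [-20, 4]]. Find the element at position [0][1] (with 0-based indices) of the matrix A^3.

304

Characteristic polynomial: μ^2 + 10μ + 24 = (μ + 4)(μ + 6), so the eigenvalues are -6, -4.
μ=-6: eigenvector (1, 2).
μ=-4: eigenvector (2, 5).
P = [[1, 2], [2, 5]], D = diag(-6, -4), P⁻¹ = [[5, -2], [-2, 1]].
A³ = P·diag(-216, -64)·P⁻¹ = [[-824, 304], [-1520, 544]].
The requested entry is 304.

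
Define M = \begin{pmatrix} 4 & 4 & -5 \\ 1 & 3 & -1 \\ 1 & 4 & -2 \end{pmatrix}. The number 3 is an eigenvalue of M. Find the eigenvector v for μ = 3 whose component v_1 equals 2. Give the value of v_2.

M − 3I = [[1, 4, -5], [1, 0, -1], [1, 4, -5]].
Solving (M − 3I)v = 0 gives the eigenspace spanned by (2, 2, 2).
With v_1 = 2, v = (2, 2, 2), so v_2 = 2.

2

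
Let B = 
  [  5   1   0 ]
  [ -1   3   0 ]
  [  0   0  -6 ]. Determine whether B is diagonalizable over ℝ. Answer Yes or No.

Characteristic polynomial: p(λ) = λ^3 - 2λ^2 - 32λ + 96 = (λ - 4)^2(λ + 6).
λ = 4 has algebraic multiplicity 2; rank(B − 4I) = 2, so geometric multiplicity = 1.
Geometric multiplicity < algebraic multiplicity, so B is not diagonalizable.

No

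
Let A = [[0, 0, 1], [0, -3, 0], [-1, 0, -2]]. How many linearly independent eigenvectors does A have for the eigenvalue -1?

A + 1I = [[1, 0, 1], [0, -2, 0], [-1, 0, -1]].
This matrix has rank 2, so its null space has dimension 3 − 2 = 1.

1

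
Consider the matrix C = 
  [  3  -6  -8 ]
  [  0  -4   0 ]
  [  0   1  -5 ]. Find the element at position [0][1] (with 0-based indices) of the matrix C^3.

Characteristic polynomial: s^3 + 6s^2 - 7s - 60 = (s - 3)(s + 4)(s + 5), so the eigenvalues are -5, -4, 3.
s=-5: eigenvector (-1, 0, -1).
s=3: eigenvector (1, 0, 0).
s=-4: eigenvector (2, 1, 1).
P = [[-1, 1, 2], [0, 0, 1], [-1, 0, 1]], D = diag(-5, 3, -4), P⁻¹ = [[0, 1, -1], [1, -1, -1], [0, 1, 0]].
C³ = P·diag(-125, 27, -64)·P⁻¹ = [[27, -30, -152], [0, -64, 0], [0, 61, -125]].
The requested entry is -30.

-30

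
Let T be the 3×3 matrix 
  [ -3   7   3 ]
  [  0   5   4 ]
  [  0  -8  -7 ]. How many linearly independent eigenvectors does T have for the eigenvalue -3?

1

T + 3I = [[0, 7, 3], [0, 8, 4], [0, -8, -4]].
This matrix has rank 2, so its null space has dimension 3 − 2 = 1.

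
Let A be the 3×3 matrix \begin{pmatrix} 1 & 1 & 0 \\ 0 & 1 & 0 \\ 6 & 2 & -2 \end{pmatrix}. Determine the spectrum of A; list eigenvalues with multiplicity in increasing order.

-2, 1, 1

Characteristic polynomial: p(r) = r^3 - 3r + 2 = (r - 1)^2(r + 2).
Roots (with multiplicity): -2, 1, 1.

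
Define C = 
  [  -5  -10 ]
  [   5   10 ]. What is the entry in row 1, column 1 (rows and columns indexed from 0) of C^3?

250

Characteristic polynomial: λ^2 - 5λ = λ(λ - 5), so the eigenvalues are 0, 5.
λ=0: eigenvector (2, -1).
λ=5: eigenvector (-1, 1).
P = [[2, -1], [-1, 1]], D = diag(0, 5), P⁻¹ = [[1, 1], [1, 2]].
C³ = P·diag(0, 125)·P⁻¹ = [[-125, -250], [125, 250]].
The requested entry is 250.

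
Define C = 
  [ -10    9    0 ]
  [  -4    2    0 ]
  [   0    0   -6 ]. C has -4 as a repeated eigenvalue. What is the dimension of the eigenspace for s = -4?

C + 4I = [[-6, 9, 0], [-4, 6, 0], [0, 0, -2]].
This matrix has rank 2, so its null space has dimension 3 − 2 = 1.

1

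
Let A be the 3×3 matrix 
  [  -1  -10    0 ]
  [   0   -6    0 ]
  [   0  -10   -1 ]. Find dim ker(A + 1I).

2

A + 1I = [[0, -10, 0], [0, -5, 0], [0, -10, 0]].
This matrix has rank 1, so its null space has dimension 3 − 1 = 2.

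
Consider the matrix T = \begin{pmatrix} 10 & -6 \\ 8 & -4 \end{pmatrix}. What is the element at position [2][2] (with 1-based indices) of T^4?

-704

Characteristic polynomial: s^2 - 6s + 8 = (s - 4)(s - 2), so the eigenvalues are 2, 4.
s=2: eigenvector (3, 4).
s=4: eigenvector (1, 1).
P = [[3, 1], [4, 1]], D = diag(2, 4), P⁻¹ = [[-1, 1], [4, -3]].
T⁴ = P·diag(16, 256)·P⁻¹ = [[976, -720], [960, -704]].
The requested entry is -704.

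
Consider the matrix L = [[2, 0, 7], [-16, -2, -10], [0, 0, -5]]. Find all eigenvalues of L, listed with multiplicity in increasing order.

Characteristic polynomial: p(s) = s^3 + 5s^2 - 4s - 20 = (s - 2)(s + 2)(s + 5).
Roots (with multiplicity): -5, -2, 2.

-5, -2, 2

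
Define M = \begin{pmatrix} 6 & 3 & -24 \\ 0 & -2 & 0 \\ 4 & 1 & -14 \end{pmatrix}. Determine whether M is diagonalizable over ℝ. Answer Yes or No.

Characteristic polynomial: p(t) = t^3 + 10t^2 + 28t + 24 = (t + 2)^2(t + 6).
t = -2 has algebraic multiplicity 2; rank(M + 2I) = 2, so geometric multiplicity = 1.
Geometric multiplicity < algebraic multiplicity, so M is not diagonalizable.

No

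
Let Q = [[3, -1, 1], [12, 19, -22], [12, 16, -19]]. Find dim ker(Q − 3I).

1

Q − 3I = [[0, -1, 1], [12, 16, -22], [12, 16, -22]].
This matrix has rank 2, so its null space has dimension 3 − 2 = 1.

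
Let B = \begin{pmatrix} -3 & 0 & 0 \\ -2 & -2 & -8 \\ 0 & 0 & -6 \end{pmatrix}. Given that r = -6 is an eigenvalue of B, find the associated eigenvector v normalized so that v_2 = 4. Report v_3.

2

B + 6I = [[3, 0, 0], [-2, 4, -8], [0, 0, 0]].
Solving (B + 6I)v = 0 gives the eigenspace spanned by (0, 4, 2).
With v_2 = 4, v = (0, 4, 2), so v_3 = 2.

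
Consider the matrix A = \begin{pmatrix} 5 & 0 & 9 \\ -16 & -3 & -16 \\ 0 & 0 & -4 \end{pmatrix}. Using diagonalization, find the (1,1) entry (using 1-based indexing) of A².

Characteristic polynomial: s^3 + 2s^2 - 23s - 60 = (s - 5)(s + 3)(s + 4), so the eigenvalues are -4, -3, 5.
s=5: eigenvector (1, -2, 0).
s=-3: eigenvector (0, 1, 0).
s=-4: eigenvector (-1, 0, 1).
P = [[1, 0, -1], [-2, 1, 0], [0, 0, 1]], D = diag(5, -3, -4), P⁻¹ = [[1, 0, 1], [2, 1, 2], [0, 0, 1]].
A² = P·diag(25, 9, 16)·P⁻¹ = [[25, 0, 9], [-32, 9, -32], [0, 0, 16]].
The requested entry is 25.

25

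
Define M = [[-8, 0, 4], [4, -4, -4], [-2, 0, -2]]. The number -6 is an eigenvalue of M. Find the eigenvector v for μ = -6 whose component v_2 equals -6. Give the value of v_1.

6

M + 6I = [[-2, 0, 4], [4, 2, -4], [-2, 0, 4]].
Solving (M + 6I)v = 0 gives the eigenspace spanned by (6, -6, 3).
With v_2 = -6, v = (6, -6, 3), so v_1 = 6.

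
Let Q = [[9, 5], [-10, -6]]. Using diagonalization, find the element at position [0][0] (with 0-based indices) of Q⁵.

2049

Characteristic polynomial: μ^2 - 3μ - 4 = (μ - 4)(μ + 1), so the eigenvalues are -1, 4.
μ=-1: eigenvector (1, -2).
μ=4: eigenvector (1, -1).
P = [[1, 1], [-2, -1]], D = diag(-1, 4), P⁻¹ = [[-1, -1], [2, 1]].
Q⁵ = P·diag(-1, 1024)·P⁻¹ = [[2049, 1025], [-2050, -1026]].
The requested entry is 2049.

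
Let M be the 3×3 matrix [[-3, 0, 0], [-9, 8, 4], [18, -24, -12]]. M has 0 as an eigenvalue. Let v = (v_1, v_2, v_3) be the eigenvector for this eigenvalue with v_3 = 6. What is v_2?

M = [[-3, 0, 0], [-9, 8, 4], [18, -24, -12]].
Solving (M)v = 0 gives the eigenspace spanned by (0, -3, 6).
With v_3 = 6, v = (0, -3, 6), so v_2 = -3.

-3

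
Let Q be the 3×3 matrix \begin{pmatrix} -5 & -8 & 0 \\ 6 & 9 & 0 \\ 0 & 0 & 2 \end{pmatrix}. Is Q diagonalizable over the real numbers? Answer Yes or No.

Characteristic polynomial: p(t) = t^3 - 6t^2 + 11t - 6 = (t - 3)(t - 2)(t - 1).
All 3 eigenvalues are distinct, so Q is diagonalizable.

Yes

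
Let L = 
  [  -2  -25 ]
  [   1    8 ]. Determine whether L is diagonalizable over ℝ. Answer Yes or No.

Characteristic polynomial: p(μ) = μ^2 - 6μ + 9 = (μ - 3)^2.
μ = 3 has algebraic multiplicity 2; rank(L − 3I) = 1, so geometric multiplicity = 1.
Geometric multiplicity < algebraic multiplicity, so L is not diagonalizable.

No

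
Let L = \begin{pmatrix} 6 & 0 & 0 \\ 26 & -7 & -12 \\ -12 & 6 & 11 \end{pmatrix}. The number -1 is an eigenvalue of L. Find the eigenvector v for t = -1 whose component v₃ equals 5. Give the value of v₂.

L + 1I = [[7, 0, 0], [26, -6, -12], [-12, 6, 12]].
Solving (L + 1I)v = 0 gives the eigenspace spanned by (0, -10, 5).
With v₃ = 5, v = (0, -10, 5), so v₂ = -10.

-10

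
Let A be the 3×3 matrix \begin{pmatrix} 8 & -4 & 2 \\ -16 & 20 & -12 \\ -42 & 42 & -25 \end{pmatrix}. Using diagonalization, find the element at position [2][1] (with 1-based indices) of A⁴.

1400

Characteristic polynomial: r^3 - 3r^2 - 16r + 48 = (r - 4)(r - 3)(r + 4), so the eigenvalues are -4, 3, 4.
r=4: eigenvector (1, 1, 0).
r=-4: eigenvector (0, 1, 2).
r=3: eigenvector (-2, -4, -3).
P = [[1, 0, -2], [1, 1, -4], [0, 2, -3]], D = diag(4, -4, 3), P⁻¹ = [[5, -4, 2], [3, -3, 2], [2, -2, 1]].
A⁴ = P·diag(256, 256, 81)·P⁻¹ = [[956, -700, 350], [1400, -1144, 700], [1050, -1050, 781]].
The requested entry is 1400.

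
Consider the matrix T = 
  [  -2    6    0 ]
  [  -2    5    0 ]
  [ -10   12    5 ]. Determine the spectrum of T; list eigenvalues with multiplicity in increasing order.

Characteristic polynomial: p(s) = s^3 - 8s^2 + 17s - 10 = (s - 5)(s - 2)(s - 1).
Roots (with multiplicity): 1, 2, 5.

1, 2, 5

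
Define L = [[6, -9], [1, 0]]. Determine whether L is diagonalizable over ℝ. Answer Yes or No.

No

Characteristic polynomial: p(λ) = λ^2 - 6λ + 9 = (λ - 3)^2.
λ = 3 has algebraic multiplicity 2; rank(L − 3I) = 1, so geometric multiplicity = 1.
Geometric multiplicity < algebraic multiplicity, so L is not diagonalizable.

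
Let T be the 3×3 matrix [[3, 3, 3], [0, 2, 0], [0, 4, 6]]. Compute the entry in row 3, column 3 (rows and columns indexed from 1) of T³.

Characteristic polynomial: λ^3 - 11λ^2 + 36λ - 36 = (λ - 6)(λ - 3)(λ - 2), so the eigenvalues are 2, 3, 6.
λ=6: eigenvector (1, 0, 1).
λ=3: eigenvector (-1, 0, 0).
λ=2: eigenvector (0, 1, -1).
P = [[1, -1, 0], [0, 0, 1], [1, 0, -1]], D = diag(6, 3, 2), P⁻¹ = [[0, 1, 1], [-1, 1, 1], [0, 1, 0]].
T³ = P·diag(216, 27, 8)·P⁻¹ = [[27, 189, 189], [0, 8, 0], [0, 208, 216]].
The requested entry is 216.

216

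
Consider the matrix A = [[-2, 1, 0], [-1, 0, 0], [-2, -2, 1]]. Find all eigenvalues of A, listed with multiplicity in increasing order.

-1, -1, 1

Characteristic polynomial: p(r) = r^3 + r^2 - r - 1 = (r - 1)(r + 1)^2.
Roots (with multiplicity): -1, -1, 1.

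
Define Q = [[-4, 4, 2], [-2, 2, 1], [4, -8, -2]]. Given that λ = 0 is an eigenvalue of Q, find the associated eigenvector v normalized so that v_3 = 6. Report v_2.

0

Q = [[-4, 4, 2], [-2, 2, 1], [4, -8, -2]].
Solving (Q)v = 0 gives the eigenspace spanned by (3, 0, 6).
With v_3 = 6, v = (3, 0, 6), so v_2 = 0.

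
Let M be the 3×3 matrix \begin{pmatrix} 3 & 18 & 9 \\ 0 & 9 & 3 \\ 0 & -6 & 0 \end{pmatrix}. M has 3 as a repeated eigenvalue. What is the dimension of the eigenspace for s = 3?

2

M − 3I = [[0, 18, 9], [0, 6, 3], [0, -6, -3]].
This matrix has rank 1, so its null space has dimension 3 − 1 = 2.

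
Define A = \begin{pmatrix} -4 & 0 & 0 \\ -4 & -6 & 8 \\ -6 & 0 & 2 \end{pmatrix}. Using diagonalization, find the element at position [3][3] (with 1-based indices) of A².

Characteristic polynomial: r^3 + 8r^2 + 4r - 48 = (r - 2)(r + 4)(r + 6), so the eigenvalues are -6, -4, 2.
r=-4: eigenvector (1, 2, 1).
r=-6: eigenvector (0, 1, 0).
r=2: eigenvector (0, 1, 1).
P = [[1, 0, 0], [2, 1, 1], [1, 0, 1]], D = diag(-4, -6, 2), P⁻¹ = [[1, 0, 0], [-1, 1, -1], [-1, 0, 1]].
A² = P·diag(16, 36, 4)·P⁻¹ = [[16, 0, 0], [-8, 36, -32], [12, 0, 4]].
The requested entry is 4.

4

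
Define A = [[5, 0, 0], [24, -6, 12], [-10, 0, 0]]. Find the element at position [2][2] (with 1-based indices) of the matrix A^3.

Characteristic polynomial: r^3 + r^2 - 30r = r(r - 5)(r + 6), so the eigenvalues are -6, 0, 5.
r=5: eigenvector (1, 0, -2).
r=0: eigenvector (0, 2, 1).
r=-6: eigenvector (0, 1, 0).
P = [[1, 0, 0], [0, 2, 1], [-2, 1, 0]], D = diag(5, 0, -6), P⁻¹ = [[1, 0, 0], [2, 0, 1], [-4, 1, -2]].
A³ = P·diag(125, 0, -216)·P⁻¹ = [[125, 0, 0], [864, -216, 432], [-250, 0, 0]].
The requested entry is -216.

-216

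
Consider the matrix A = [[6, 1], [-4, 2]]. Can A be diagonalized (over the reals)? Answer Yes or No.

Characteristic polynomial: p(λ) = λ^2 - 8λ + 16 = (λ - 4)^2.
λ = 4 has algebraic multiplicity 2; rank(A − 4I) = 1, so geometric multiplicity = 1.
Geometric multiplicity < algebraic multiplicity, so A is not diagonalizable.

No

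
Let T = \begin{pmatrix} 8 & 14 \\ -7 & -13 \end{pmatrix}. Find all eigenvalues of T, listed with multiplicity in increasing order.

Characteristic polynomial: p(s) = s^2 + 5s - 6 = (s - 1)(s + 6).
Roots (with multiplicity): -6, 1.

-6, 1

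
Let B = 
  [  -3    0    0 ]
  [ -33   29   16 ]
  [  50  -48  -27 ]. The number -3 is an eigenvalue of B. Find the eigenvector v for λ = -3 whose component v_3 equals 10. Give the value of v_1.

0

B + 3I = [[0, 0, 0], [-33, 32, 16], [50, -48, -24]].
Solving (B + 3I)v = 0 gives the eigenspace spanned by (0, -5, 10).
With v_3 = 10, v = (0, -5, 10), so v_1 = 0.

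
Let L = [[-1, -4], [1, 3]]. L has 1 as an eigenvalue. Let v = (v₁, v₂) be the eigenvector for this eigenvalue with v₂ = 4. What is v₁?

L − 1I = [[-2, -4], [1, 2]].
Solving (L − 1I)v = 0 gives the eigenspace spanned by (-8, 4).
With v₂ = 4, v = (-8, 4), so v₁ = -8.

-8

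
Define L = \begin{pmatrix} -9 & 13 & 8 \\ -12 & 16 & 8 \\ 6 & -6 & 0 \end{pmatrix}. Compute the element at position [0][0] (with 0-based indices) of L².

-27

Characteristic polynomial: s^3 - 7s^2 + 12s = s(s - 4)(s - 3), so the eigenvalues are 0, 3, 4.
s=4: eigenvector (1, 1, 0).
s=3: eigenvector (-3, -4, 2).
s=0: eigenvector (-2, -2, 1).
P = [[1, -3, -2], [1, -4, -2], [0, 2, 1]], D = diag(4, 3, 0), P⁻¹ = [[0, 1, 2], [1, -1, 0], [-2, 2, 1]].
L² = P·diag(16, 9, 0)·P⁻¹ = [[-27, 43, 32], [-36, 52, 32], [18, -18, 0]].
The requested entry is -27.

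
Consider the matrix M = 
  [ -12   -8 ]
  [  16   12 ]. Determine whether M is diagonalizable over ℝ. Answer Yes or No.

Characteristic polynomial: p(λ) = λ^2 - 16 = (λ - 4)(λ + 4).
All 2 eigenvalues are distinct, so M is diagonalizable.

Yes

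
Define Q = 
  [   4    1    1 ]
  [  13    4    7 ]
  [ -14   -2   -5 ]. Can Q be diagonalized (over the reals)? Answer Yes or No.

Characteristic polynomial: p(μ) = μ^3 - 3μ^2 - 9μ + 27 = (μ - 3)^2(μ + 3).
μ = 3 has algebraic multiplicity 2; rank(Q − 3I) = 2, so geometric multiplicity = 1.
Geometric multiplicity < algebraic multiplicity, so Q is not diagonalizable.

No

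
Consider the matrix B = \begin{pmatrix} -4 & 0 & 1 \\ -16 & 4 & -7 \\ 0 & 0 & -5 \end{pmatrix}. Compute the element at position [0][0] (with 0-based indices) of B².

16

Characteristic polynomial: μ^3 + 5μ^2 - 16μ - 80 = (μ - 4)(μ + 4)(μ + 5), so the eigenvalues are -5, -4, 4.
μ=-4: eigenvector (1, 2, 0).
μ=4: eigenvector (0, 1, 0).
μ=-5: eigenvector (-1, -1, 1).
P = [[1, 0, -1], [2, 1, -1], [0, 0, 1]], D = diag(-4, 4, -5), P⁻¹ = [[1, 0, 1], [-2, 1, -1], [0, 0, 1]].
B² = P·diag(16, 16, 25)·P⁻¹ = [[16, 0, -9], [0, 16, -9], [0, 0, 25]].
The requested entry is 16.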